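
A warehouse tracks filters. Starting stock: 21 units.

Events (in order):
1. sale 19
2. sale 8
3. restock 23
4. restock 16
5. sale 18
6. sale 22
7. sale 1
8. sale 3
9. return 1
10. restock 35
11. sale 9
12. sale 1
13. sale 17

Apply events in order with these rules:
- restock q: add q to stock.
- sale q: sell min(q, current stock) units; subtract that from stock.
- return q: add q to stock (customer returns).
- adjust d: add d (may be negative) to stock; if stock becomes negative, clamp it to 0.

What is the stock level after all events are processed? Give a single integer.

Answer: 9

Derivation:
Processing events:
Start: stock = 21
  Event 1 (sale 19): sell min(19,21)=19. stock: 21 - 19 = 2. total_sold = 19
  Event 2 (sale 8): sell min(8,2)=2. stock: 2 - 2 = 0. total_sold = 21
  Event 3 (restock 23): 0 + 23 = 23
  Event 4 (restock 16): 23 + 16 = 39
  Event 5 (sale 18): sell min(18,39)=18. stock: 39 - 18 = 21. total_sold = 39
  Event 6 (sale 22): sell min(22,21)=21. stock: 21 - 21 = 0. total_sold = 60
  Event 7 (sale 1): sell min(1,0)=0. stock: 0 - 0 = 0. total_sold = 60
  Event 8 (sale 3): sell min(3,0)=0. stock: 0 - 0 = 0. total_sold = 60
  Event 9 (return 1): 0 + 1 = 1
  Event 10 (restock 35): 1 + 35 = 36
  Event 11 (sale 9): sell min(9,36)=9. stock: 36 - 9 = 27. total_sold = 69
  Event 12 (sale 1): sell min(1,27)=1. stock: 27 - 1 = 26. total_sold = 70
  Event 13 (sale 17): sell min(17,26)=17. stock: 26 - 17 = 9. total_sold = 87
Final: stock = 9, total_sold = 87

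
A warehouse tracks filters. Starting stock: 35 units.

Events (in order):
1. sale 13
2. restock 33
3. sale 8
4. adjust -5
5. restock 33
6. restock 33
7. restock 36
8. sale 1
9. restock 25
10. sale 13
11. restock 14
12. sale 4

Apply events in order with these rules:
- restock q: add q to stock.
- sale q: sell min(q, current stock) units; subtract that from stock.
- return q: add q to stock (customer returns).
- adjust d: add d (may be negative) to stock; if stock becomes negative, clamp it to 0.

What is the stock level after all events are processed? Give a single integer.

Processing events:
Start: stock = 35
  Event 1 (sale 13): sell min(13,35)=13. stock: 35 - 13 = 22. total_sold = 13
  Event 2 (restock 33): 22 + 33 = 55
  Event 3 (sale 8): sell min(8,55)=8. stock: 55 - 8 = 47. total_sold = 21
  Event 4 (adjust -5): 47 + -5 = 42
  Event 5 (restock 33): 42 + 33 = 75
  Event 6 (restock 33): 75 + 33 = 108
  Event 7 (restock 36): 108 + 36 = 144
  Event 8 (sale 1): sell min(1,144)=1. stock: 144 - 1 = 143. total_sold = 22
  Event 9 (restock 25): 143 + 25 = 168
  Event 10 (sale 13): sell min(13,168)=13. stock: 168 - 13 = 155. total_sold = 35
  Event 11 (restock 14): 155 + 14 = 169
  Event 12 (sale 4): sell min(4,169)=4. stock: 169 - 4 = 165. total_sold = 39
Final: stock = 165, total_sold = 39

Answer: 165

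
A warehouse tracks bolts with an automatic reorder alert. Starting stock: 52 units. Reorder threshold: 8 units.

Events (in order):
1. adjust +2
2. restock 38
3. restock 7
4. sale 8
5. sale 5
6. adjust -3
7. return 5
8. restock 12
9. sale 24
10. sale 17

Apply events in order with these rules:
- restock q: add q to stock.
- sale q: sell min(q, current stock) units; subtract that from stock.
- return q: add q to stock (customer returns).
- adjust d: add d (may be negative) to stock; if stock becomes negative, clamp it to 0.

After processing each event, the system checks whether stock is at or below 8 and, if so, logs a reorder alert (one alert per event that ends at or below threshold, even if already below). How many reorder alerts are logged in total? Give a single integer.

Processing events:
Start: stock = 52
  Event 1 (adjust +2): 52 + 2 = 54
  Event 2 (restock 38): 54 + 38 = 92
  Event 3 (restock 7): 92 + 7 = 99
  Event 4 (sale 8): sell min(8,99)=8. stock: 99 - 8 = 91. total_sold = 8
  Event 5 (sale 5): sell min(5,91)=5. stock: 91 - 5 = 86. total_sold = 13
  Event 6 (adjust -3): 86 + -3 = 83
  Event 7 (return 5): 83 + 5 = 88
  Event 8 (restock 12): 88 + 12 = 100
  Event 9 (sale 24): sell min(24,100)=24. stock: 100 - 24 = 76. total_sold = 37
  Event 10 (sale 17): sell min(17,76)=17. stock: 76 - 17 = 59. total_sold = 54
Final: stock = 59, total_sold = 54

Checking against threshold 8:
  After event 1: stock=54 > 8
  After event 2: stock=92 > 8
  After event 3: stock=99 > 8
  After event 4: stock=91 > 8
  After event 5: stock=86 > 8
  After event 6: stock=83 > 8
  After event 7: stock=88 > 8
  After event 8: stock=100 > 8
  After event 9: stock=76 > 8
  After event 10: stock=59 > 8
Alert events: []. Count = 0

Answer: 0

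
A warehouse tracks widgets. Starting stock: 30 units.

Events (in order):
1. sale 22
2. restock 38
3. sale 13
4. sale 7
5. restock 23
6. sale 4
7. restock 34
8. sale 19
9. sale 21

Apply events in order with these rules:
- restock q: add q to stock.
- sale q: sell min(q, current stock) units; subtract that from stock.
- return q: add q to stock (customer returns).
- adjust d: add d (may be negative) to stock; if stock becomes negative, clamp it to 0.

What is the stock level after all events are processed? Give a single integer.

Answer: 39

Derivation:
Processing events:
Start: stock = 30
  Event 1 (sale 22): sell min(22,30)=22. stock: 30 - 22 = 8. total_sold = 22
  Event 2 (restock 38): 8 + 38 = 46
  Event 3 (sale 13): sell min(13,46)=13. stock: 46 - 13 = 33. total_sold = 35
  Event 4 (sale 7): sell min(7,33)=7. stock: 33 - 7 = 26. total_sold = 42
  Event 5 (restock 23): 26 + 23 = 49
  Event 6 (sale 4): sell min(4,49)=4. stock: 49 - 4 = 45. total_sold = 46
  Event 7 (restock 34): 45 + 34 = 79
  Event 8 (sale 19): sell min(19,79)=19. stock: 79 - 19 = 60. total_sold = 65
  Event 9 (sale 21): sell min(21,60)=21. stock: 60 - 21 = 39. total_sold = 86
Final: stock = 39, total_sold = 86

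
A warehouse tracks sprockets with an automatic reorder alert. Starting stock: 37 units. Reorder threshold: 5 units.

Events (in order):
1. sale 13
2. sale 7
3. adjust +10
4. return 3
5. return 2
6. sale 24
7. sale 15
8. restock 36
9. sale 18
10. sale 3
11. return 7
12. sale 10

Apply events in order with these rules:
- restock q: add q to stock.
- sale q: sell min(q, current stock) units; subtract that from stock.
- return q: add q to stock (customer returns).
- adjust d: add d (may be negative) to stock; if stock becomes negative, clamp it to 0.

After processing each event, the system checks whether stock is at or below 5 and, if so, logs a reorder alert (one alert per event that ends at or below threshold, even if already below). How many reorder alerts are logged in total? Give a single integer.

Answer: 1

Derivation:
Processing events:
Start: stock = 37
  Event 1 (sale 13): sell min(13,37)=13. stock: 37 - 13 = 24. total_sold = 13
  Event 2 (sale 7): sell min(7,24)=7. stock: 24 - 7 = 17. total_sold = 20
  Event 3 (adjust +10): 17 + 10 = 27
  Event 4 (return 3): 27 + 3 = 30
  Event 5 (return 2): 30 + 2 = 32
  Event 6 (sale 24): sell min(24,32)=24. stock: 32 - 24 = 8. total_sold = 44
  Event 7 (sale 15): sell min(15,8)=8. stock: 8 - 8 = 0. total_sold = 52
  Event 8 (restock 36): 0 + 36 = 36
  Event 9 (sale 18): sell min(18,36)=18. stock: 36 - 18 = 18. total_sold = 70
  Event 10 (sale 3): sell min(3,18)=3. stock: 18 - 3 = 15. total_sold = 73
  Event 11 (return 7): 15 + 7 = 22
  Event 12 (sale 10): sell min(10,22)=10. stock: 22 - 10 = 12. total_sold = 83
Final: stock = 12, total_sold = 83

Checking against threshold 5:
  After event 1: stock=24 > 5
  After event 2: stock=17 > 5
  After event 3: stock=27 > 5
  After event 4: stock=30 > 5
  After event 5: stock=32 > 5
  After event 6: stock=8 > 5
  After event 7: stock=0 <= 5 -> ALERT
  After event 8: stock=36 > 5
  After event 9: stock=18 > 5
  After event 10: stock=15 > 5
  After event 11: stock=22 > 5
  After event 12: stock=12 > 5
Alert events: [7]. Count = 1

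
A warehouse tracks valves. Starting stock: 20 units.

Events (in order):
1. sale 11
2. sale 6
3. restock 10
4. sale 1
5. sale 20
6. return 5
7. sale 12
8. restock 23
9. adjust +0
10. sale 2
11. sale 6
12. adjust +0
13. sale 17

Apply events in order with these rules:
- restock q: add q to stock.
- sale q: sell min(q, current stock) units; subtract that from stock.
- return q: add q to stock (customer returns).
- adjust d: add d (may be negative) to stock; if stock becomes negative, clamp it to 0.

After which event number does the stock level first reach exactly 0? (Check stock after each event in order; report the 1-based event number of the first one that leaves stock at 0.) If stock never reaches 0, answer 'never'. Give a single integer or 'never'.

Answer: 5

Derivation:
Processing events:
Start: stock = 20
  Event 1 (sale 11): sell min(11,20)=11. stock: 20 - 11 = 9. total_sold = 11
  Event 2 (sale 6): sell min(6,9)=6. stock: 9 - 6 = 3. total_sold = 17
  Event 3 (restock 10): 3 + 10 = 13
  Event 4 (sale 1): sell min(1,13)=1. stock: 13 - 1 = 12. total_sold = 18
  Event 5 (sale 20): sell min(20,12)=12. stock: 12 - 12 = 0. total_sold = 30
  Event 6 (return 5): 0 + 5 = 5
  Event 7 (sale 12): sell min(12,5)=5. stock: 5 - 5 = 0. total_sold = 35
  Event 8 (restock 23): 0 + 23 = 23
  Event 9 (adjust +0): 23 + 0 = 23
  Event 10 (sale 2): sell min(2,23)=2. stock: 23 - 2 = 21. total_sold = 37
  Event 11 (sale 6): sell min(6,21)=6. stock: 21 - 6 = 15. total_sold = 43
  Event 12 (adjust +0): 15 + 0 = 15
  Event 13 (sale 17): sell min(17,15)=15. stock: 15 - 15 = 0. total_sold = 58
Final: stock = 0, total_sold = 58

First zero at event 5.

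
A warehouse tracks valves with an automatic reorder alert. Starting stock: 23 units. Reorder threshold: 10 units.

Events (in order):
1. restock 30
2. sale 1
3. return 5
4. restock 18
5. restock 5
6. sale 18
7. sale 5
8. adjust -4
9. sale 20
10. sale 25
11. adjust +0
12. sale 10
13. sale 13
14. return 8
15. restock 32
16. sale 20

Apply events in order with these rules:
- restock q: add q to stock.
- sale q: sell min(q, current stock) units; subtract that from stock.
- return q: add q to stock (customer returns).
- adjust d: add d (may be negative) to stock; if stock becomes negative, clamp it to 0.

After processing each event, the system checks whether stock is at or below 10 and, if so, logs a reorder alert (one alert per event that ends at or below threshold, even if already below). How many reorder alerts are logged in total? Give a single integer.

Processing events:
Start: stock = 23
  Event 1 (restock 30): 23 + 30 = 53
  Event 2 (sale 1): sell min(1,53)=1. stock: 53 - 1 = 52. total_sold = 1
  Event 3 (return 5): 52 + 5 = 57
  Event 4 (restock 18): 57 + 18 = 75
  Event 5 (restock 5): 75 + 5 = 80
  Event 6 (sale 18): sell min(18,80)=18. stock: 80 - 18 = 62. total_sold = 19
  Event 7 (sale 5): sell min(5,62)=5. stock: 62 - 5 = 57. total_sold = 24
  Event 8 (adjust -4): 57 + -4 = 53
  Event 9 (sale 20): sell min(20,53)=20. stock: 53 - 20 = 33. total_sold = 44
  Event 10 (sale 25): sell min(25,33)=25. stock: 33 - 25 = 8. total_sold = 69
  Event 11 (adjust +0): 8 + 0 = 8
  Event 12 (sale 10): sell min(10,8)=8. stock: 8 - 8 = 0. total_sold = 77
  Event 13 (sale 13): sell min(13,0)=0. stock: 0 - 0 = 0. total_sold = 77
  Event 14 (return 8): 0 + 8 = 8
  Event 15 (restock 32): 8 + 32 = 40
  Event 16 (sale 20): sell min(20,40)=20. stock: 40 - 20 = 20. total_sold = 97
Final: stock = 20, total_sold = 97

Checking against threshold 10:
  After event 1: stock=53 > 10
  After event 2: stock=52 > 10
  After event 3: stock=57 > 10
  After event 4: stock=75 > 10
  After event 5: stock=80 > 10
  After event 6: stock=62 > 10
  After event 7: stock=57 > 10
  After event 8: stock=53 > 10
  After event 9: stock=33 > 10
  After event 10: stock=8 <= 10 -> ALERT
  After event 11: stock=8 <= 10 -> ALERT
  After event 12: stock=0 <= 10 -> ALERT
  After event 13: stock=0 <= 10 -> ALERT
  After event 14: stock=8 <= 10 -> ALERT
  After event 15: stock=40 > 10
  After event 16: stock=20 > 10
Alert events: [10, 11, 12, 13, 14]. Count = 5

Answer: 5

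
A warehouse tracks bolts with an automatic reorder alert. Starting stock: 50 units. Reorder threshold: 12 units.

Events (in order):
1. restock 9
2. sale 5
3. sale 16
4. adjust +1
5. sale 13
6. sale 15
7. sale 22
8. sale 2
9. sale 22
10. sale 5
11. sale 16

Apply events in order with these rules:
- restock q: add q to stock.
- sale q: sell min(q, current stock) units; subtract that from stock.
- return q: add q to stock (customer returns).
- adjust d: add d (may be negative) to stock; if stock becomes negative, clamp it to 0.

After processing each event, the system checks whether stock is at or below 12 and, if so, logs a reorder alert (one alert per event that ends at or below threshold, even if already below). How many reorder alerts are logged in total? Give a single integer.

Answer: 6

Derivation:
Processing events:
Start: stock = 50
  Event 1 (restock 9): 50 + 9 = 59
  Event 2 (sale 5): sell min(5,59)=5. stock: 59 - 5 = 54. total_sold = 5
  Event 3 (sale 16): sell min(16,54)=16. stock: 54 - 16 = 38. total_sold = 21
  Event 4 (adjust +1): 38 + 1 = 39
  Event 5 (sale 13): sell min(13,39)=13. stock: 39 - 13 = 26. total_sold = 34
  Event 6 (sale 15): sell min(15,26)=15. stock: 26 - 15 = 11. total_sold = 49
  Event 7 (sale 22): sell min(22,11)=11. stock: 11 - 11 = 0. total_sold = 60
  Event 8 (sale 2): sell min(2,0)=0. stock: 0 - 0 = 0. total_sold = 60
  Event 9 (sale 22): sell min(22,0)=0. stock: 0 - 0 = 0. total_sold = 60
  Event 10 (sale 5): sell min(5,0)=0. stock: 0 - 0 = 0. total_sold = 60
  Event 11 (sale 16): sell min(16,0)=0. stock: 0 - 0 = 0. total_sold = 60
Final: stock = 0, total_sold = 60

Checking against threshold 12:
  After event 1: stock=59 > 12
  After event 2: stock=54 > 12
  After event 3: stock=38 > 12
  After event 4: stock=39 > 12
  After event 5: stock=26 > 12
  After event 6: stock=11 <= 12 -> ALERT
  After event 7: stock=0 <= 12 -> ALERT
  After event 8: stock=0 <= 12 -> ALERT
  After event 9: stock=0 <= 12 -> ALERT
  After event 10: stock=0 <= 12 -> ALERT
  After event 11: stock=0 <= 12 -> ALERT
Alert events: [6, 7, 8, 9, 10, 11]. Count = 6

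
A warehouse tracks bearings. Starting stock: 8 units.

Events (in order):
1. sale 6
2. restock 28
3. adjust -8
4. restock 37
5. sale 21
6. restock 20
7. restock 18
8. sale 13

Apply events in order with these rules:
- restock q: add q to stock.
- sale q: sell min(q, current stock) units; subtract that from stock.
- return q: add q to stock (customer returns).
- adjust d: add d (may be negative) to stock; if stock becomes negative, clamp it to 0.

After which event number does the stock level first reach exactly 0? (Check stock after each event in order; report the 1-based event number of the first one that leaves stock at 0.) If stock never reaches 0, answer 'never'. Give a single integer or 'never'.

Processing events:
Start: stock = 8
  Event 1 (sale 6): sell min(6,8)=6. stock: 8 - 6 = 2. total_sold = 6
  Event 2 (restock 28): 2 + 28 = 30
  Event 3 (adjust -8): 30 + -8 = 22
  Event 4 (restock 37): 22 + 37 = 59
  Event 5 (sale 21): sell min(21,59)=21. stock: 59 - 21 = 38. total_sold = 27
  Event 6 (restock 20): 38 + 20 = 58
  Event 7 (restock 18): 58 + 18 = 76
  Event 8 (sale 13): sell min(13,76)=13. stock: 76 - 13 = 63. total_sold = 40
Final: stock = 63, total_sold = 40

Stock never reaches 0.

Answer: never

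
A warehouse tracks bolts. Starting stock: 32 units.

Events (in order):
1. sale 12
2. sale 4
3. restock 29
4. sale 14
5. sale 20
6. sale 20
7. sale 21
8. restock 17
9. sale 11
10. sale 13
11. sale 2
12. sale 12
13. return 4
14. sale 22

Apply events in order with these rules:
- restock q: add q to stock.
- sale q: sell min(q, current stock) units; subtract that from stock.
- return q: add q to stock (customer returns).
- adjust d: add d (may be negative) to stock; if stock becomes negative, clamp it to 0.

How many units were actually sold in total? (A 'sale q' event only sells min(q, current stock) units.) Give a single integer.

Answer: 82

Derivation:
Processing events:
Start: stock = 32
  Event 1 (sale 12): sell min(12,32)=12. stock: 32 - 12 = 20. total_sold = 12
  Event 2 (sale 4): sell min(4,20)=4. stock: 20 - 4 = 16. total_sold = 16
  Event 3 (restock 29): 16 + 29 = 45
  Event 4 (sale 14): sell min(14,45)=14. stock: 45 - 14 = 31. total_sold = 30
  Event 5 (sale 20): sell min(20,31)=20. stock: 31 - 20 = 11. total_sold = 50
  Event 6 (sale 20): sell min(20,11)=11. stock: 11 - 11 = 0. total_sold = 61
  Event 7 (sale 21): sell min(21,0)=0. stock: 0 - 0 = 0. total_sold = 61
  Event 8 (restock 17): 0 + 17 = 17
  Event 9 (sale 11): sell min(11,17)=11. stock: 17 - 11 = 6. total_sold = 72
  Event 10 (sale 13): sell min(13,6)=6. stock: 6 - 6 = 0. total_sold = 78
  Event 11 (sale 2): sell min(2,0)=0. stock: 0 - 0 = 0. total_sold = 78
  Event 12 (sale 12): sell min(12,0)=0. stock: 0 - 0 = 0. total_sold = 78
  Event 13 (return 4): 0 + 4 = 4
  Event 14 (sale 22): sell min(22,4)=4. stock: 4 - 4 = 0. total_sold = 82
Final: stock = 0, total_sold = 82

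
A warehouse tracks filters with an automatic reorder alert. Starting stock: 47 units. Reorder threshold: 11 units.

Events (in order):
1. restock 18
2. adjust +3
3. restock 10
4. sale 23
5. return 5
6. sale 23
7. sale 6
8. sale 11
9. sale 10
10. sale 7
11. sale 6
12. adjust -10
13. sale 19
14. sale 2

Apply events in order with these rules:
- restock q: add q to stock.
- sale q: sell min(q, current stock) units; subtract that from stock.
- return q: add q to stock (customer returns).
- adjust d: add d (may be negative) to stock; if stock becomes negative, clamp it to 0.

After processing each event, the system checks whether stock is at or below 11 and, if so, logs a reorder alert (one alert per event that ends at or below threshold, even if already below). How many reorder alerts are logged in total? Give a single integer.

Answer: 6

Derivation:
Processing events:
Start: stock = 47
  Event 1 (restock 18): 47 + 18 = 65
  Event 2 (adjust +3): 65 + 3 = 68
  Event 3 (restock 10): 68 + 10 = 78
  Event 4 (sale 23): sell min(23,78)=23. stock: 78 - 23 = 55. total_sold = 23
  Event 5 (return 5): 55 + 5 = 60
  Event 6 (sale 23): sell min(23,60)=23. stock: 60 - 23 = 37. total_sold = 46
  Event 7 (sale 6): sell min(6,37)=6. stock: 37 - 6 = 31. total_sold = 52
  Event 8 (sale 11): sell min(11,31)=11. stock: 31 - 11 = 20. total_sold = 63
  Event 9 (sale 10): sell min(10,20)=10. stock: 20 - 10 = 10. total_sold = 73
  Event 10 (sale 7): sell min(7,10)=7. stock: 10 - 7 = 3. total_sold = 80
  Event 11 (sale 6): sell min(6,3)=3. stock: 3 - 3 = 0. total_sold = 83
  Event 12 (adjust -10): 0 + -10 = 0 (clamped to 0)
  Event 13 (sale 19): sell min(19,0)=0. stock: 0 - 0 = 0. total_sold = 83
  Event 14 (sale 2): sell min(2,0)=0. stock: 0 - 0 = 0. total_sold = 83
Final: stock = 0, total_sold = 83

Checking against threshold 11:
  After event 1: stock=65 > 11
  After event 2: stock=68 > 11
  After event 3: stock=78 > 11
  After event 4: stock=55 > 11
  After event 5: stock=60 > 11
  After event 6: stock=37 > 11
  After event 7: stock=31 > 11
  After event 8: stock=20 > 11
  After event 9: stock=10 <= 11 -> ALERT
  After event 10: stock=3 <= 11 -> ALERT
  After event 11: stock=0 <= 11 -> ALERT
  After event 12: stock=0 <= 11 -> ALERT
  After event 13: stock=0 <= 11 -> ALERT
  After event 14: stock=0 <= 11 -> ALERT
Alert events: [9, 10, 11, 12, 13, 14]. Count = 6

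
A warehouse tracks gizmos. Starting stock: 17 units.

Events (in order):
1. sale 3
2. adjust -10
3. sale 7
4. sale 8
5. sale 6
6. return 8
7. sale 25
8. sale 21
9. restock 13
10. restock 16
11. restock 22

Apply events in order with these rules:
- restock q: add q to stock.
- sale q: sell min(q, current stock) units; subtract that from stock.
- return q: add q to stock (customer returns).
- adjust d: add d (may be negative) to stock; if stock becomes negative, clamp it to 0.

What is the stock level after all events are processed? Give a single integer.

Processing events:
Start: stock = 17
  Event 1 (sale 3): sell min(3,17)=3. stock: 17 - 3 = 14. total_sold = 3
  Event 2 (adjust -10): 14 + -10 = 4
  Event 3 (sale 7): sell min(7,4)=4. stock: 4 - 4 = 0. total_sold = 7
  Event 4 (sale 8): sell min(8,0)=0. stock: 0 - 0 = 0. total_sold = 7
  Event 5 (sale 6): sell min(6,0)=0. stock: 0 - 0 = 0. total_sold = 7
  Event 6 (return 8): 0 + 8 = 8
  Event 7 (sale 25): sell min(25,8)=8. stock: 8 - 8 = 0. total_sold = 15
  Event 8 (sale 21): sell min(21,0)=0. stock: 0 - 0 = 0. total_sold = 15
  Event 9 (restock 13): 0 + 13 = 13
  Event 10 (restock 16): 13 + 16 = 29
  Event 11 (restock 22): 29 + 22 = 51
Final: stock = 51, total_sold = 15

Answer: 51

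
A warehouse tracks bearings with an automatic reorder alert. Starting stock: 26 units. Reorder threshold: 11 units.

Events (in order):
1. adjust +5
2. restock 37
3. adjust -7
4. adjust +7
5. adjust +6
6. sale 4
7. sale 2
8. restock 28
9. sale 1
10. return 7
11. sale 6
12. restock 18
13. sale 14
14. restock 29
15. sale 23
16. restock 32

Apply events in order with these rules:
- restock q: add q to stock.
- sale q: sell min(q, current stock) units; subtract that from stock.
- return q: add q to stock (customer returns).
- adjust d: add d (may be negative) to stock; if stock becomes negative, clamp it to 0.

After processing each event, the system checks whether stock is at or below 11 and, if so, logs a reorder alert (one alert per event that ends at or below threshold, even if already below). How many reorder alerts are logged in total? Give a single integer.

Answer: 0

Derivation:
Processing events:
Start: stock = 26
  Event 1 (adjust +5): 26 + 5 = 31
  Event 2 (restock 37): 31 + 37 = 68
  Event 3 (adjust -7): 68 + -7 = 61
  Event 4 (adjust +7): 61 + 7 = 68
  Event 5 (adjust +6): 68 + 6 = 74
  Event 6 (sale 4): sell min(4,74)=4. stock: 74 - 4 = 70. total_sold = 4
  Event 7 (sale 2): sell min(2,70)=2. stock: 70 - 2 = 68. total_sold = 6
  Event 8 (restock 28): 68 + 28 = 96
  Event 9 (sale 1): sell min(1,96)=1. stock: 96 - 1 = 95. total_sold = 7
  Event 10 (return 7): 95 + 7 = 102
  Event 11 (sale 6): sell min(6,102)=6. stock: 102 - 6 = 96. total_sold = 13
  Event 12 (restock 18): 96 + 18 = 114
  Event 13 (sale 14): sell min(14,114)=14. stock: 114 - 14 = 100. total_sold = 27
  Event 14 (restock 29): 100 + 29 = 129
  Event 15 (sale 23): sell min(23,129)=23. stock: 129 - 23 = 106. total_sold = 50
  Event 16 (restock 32): 106 + 32 = 138
Final: stock = 138, total_sold = 50

Checking against threshold 11:
  After event 1: stock=31 > 11
  After event 2: stock=68 > 11
  After event 3: stock=61 > 11
  After event 4: stock=68 > 11
  After event 5: stock=74 > 11
  After event 6: stock=70 > 11
  After event 7: stock=68 > 11
  After event 8: stock=96 > 11
  After event 9: stock=95 > 11
  After event 10: stock=102 > 11
  After event 11: stock=96 > 11
  After event 12: stock=114 > 11
  After event 13: stock=100 > 11
  After event 14: stock=129 > 11
  After event 15: stock=106 > 11
  After event 16: stock=138 > 11
Alert events: []. Count = 0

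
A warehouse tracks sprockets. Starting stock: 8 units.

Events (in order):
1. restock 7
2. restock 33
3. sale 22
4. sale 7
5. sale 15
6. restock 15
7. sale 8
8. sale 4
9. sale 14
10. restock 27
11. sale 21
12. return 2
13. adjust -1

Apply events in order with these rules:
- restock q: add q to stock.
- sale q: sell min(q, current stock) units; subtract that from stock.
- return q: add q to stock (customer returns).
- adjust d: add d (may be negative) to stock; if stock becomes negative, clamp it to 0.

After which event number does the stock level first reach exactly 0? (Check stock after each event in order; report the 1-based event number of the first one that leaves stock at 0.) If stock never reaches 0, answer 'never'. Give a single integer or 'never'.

Answer: 9

Derivation:
Processing events:
Start: stock = 8
  Event 1 (restock 7): 8 + 7 = 15
  Event 2 (restock 33): 15 + 33 = 48
  Event 3 (sale 22): sell min(22,48)=22. stock: 48 - 22 = 26. total_sold = 22
  Event 4 (sale 7): sell min(7,26)=7. stock: 26 - 7 = 19. total_sold = 29
  Event 5 (sale 15): sell min(15,19)=15. stock: 19 - 15 = 4. total_sold = 44
  Event 6 (restock 15): 4 + 15 = 19
  Event 7 (sale 8): sell min(8,19)=8. stock: 19 - 8 = 11. total_sold = 52
  Event 8 (sale 4): sell min(4,11)=4. stock: 11 - 4 = 7. total_sold = 56
  Event 9 (sale 14): sell min(14,7)=7. stock: 7 - 7 = 0. total_sold = 63
  Event 10 (restock 27): 0 + 27 = 27
  Event 11 (sale 21): sell min(21,27)=21. stock: 27 - 21 = 6. total_sold = 84
  Event 12 (return 2): 6 + 2 = 8
  Event 13 (adjust -1): 8 + -1 = 7
Final: stock = 7, total_sold = 84

First zero at event 9.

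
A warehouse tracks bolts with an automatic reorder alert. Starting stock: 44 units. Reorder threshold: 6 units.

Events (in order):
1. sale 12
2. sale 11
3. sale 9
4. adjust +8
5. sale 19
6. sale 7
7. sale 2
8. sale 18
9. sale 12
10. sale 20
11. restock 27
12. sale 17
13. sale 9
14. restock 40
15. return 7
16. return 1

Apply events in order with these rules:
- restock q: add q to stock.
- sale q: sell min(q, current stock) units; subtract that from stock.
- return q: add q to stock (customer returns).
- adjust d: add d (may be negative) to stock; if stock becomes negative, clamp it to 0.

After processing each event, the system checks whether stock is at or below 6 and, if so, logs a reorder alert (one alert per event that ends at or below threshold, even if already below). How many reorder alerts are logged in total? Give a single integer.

Answer: 7

Derivation:
Processing events:
Start: stock = 44
  Event 1 (sale 12): sell min(12,44)=12. stock: 44 - 12 = 32. total_sold = 12
  Event 2 (sale 11): sell min(11,32)=11. stock: 32 - 11 = 21. total_sold = 23
  Event 3 (sale 9): sell min(9,21)=9. stock: 21 - 9 = 12. total_sold = 32
  Event 4 (adjust +8): 12 + 8 = 20
  Event 5 (sale 19): sell min(19,20)=19. stock: 20 - 19 = 1. total_sold = 51
  Event 6 (sale 7): sell min(7,1)=1. stock: 1 - 1 = 0. total_sold = 52
  Event 7 (sale 2): sell min(2,0)=0. stock: 0 - 0 = 0. total_sold = 52
  Event 8 (sale 18): sell min(18,0)=0. stock: 0 - 0 = 0. total_sold = 52
  Event 9 (sale 12): sell min(12,0)=0. stock: 0 - 0 = 0. total_sold = 52
  Event 10 (sale 20): sell min(20,0)=0. stock: 0 - 0 = 0. total_sold = 52
  Event 11 (restock 27): 0 + 27 = 27
  Event 12 (sale 17): sell min(17,27)=17. stock: 27 - 17 = 10. total_sold = 69
  Event 13 (sale 9): sell min(9,10)=9. stock: 10 - 9 = 1. total_sold = 78
  Event 14 (restock 40): 1 + 40 = 41
  Event 15 (return 7): 41 + 7 = 48
  Event 16 (return 1): 48 + 1 = 49
Final: stock = 49, total_sold = 78

Checking against threshold 6:
  After event 1: stock=32 > 6
  After event 2: stock=21 > 6
  After event 3: stock=12 > 6
  After event 4: stock=20 > 6
  After event 5: stock=1 <= 6 -> ALERT
  After event 6: stock=0 <= 6 -> ALERT
  After event 7: stock=0 <= 6 -> ALERT
  After event 8: stock=0 <= 6 -> ALERT
  After event 9: stock=0 <= 6 -> ALERT
  After event 10: stock=0 <= 6 -> ALERT
  After event 11: stock=27 > 6
  After event 12: stock=10 > 6
  After event 13: stock=1 <= 6 -> ALERT
  After event 14: stock=41 > 6
  After event 15: stock=48 > 6
  After event 16: stock=49 > 6
Alert events: [5, 6, 7, 8, 9, 10, 13]. Count = 7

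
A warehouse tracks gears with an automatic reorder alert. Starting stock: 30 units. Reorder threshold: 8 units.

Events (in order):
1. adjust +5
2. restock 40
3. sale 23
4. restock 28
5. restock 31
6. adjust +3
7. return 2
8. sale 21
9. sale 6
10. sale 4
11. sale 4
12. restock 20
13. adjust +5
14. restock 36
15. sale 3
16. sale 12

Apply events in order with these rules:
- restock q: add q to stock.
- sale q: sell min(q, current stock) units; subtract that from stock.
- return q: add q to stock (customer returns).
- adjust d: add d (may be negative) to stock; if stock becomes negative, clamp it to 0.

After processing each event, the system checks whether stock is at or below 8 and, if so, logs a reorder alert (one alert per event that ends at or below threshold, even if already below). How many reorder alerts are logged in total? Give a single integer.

Processing events:
Start: stock = 30
  Event 1 (adjust +5): 30 + 5 = 35
  Event 2 (restock 40): 35 + 40 = 75
  Event 3 (sale 23): sell min(23,75)=23. stock: 75 - 23 = 52. total_sold = 23
  Event 4 (restock 28): 52 + 28 = 80
  Event 5 (restock 31): 80 + 31 = 111
  Event 6 (adjust +3): 111 + 3 = 114
  Event 7 (return 2): 114 + 2 = 116
  Event 8 (sale 21): sell min(21,116)=21. stock: 116 - 21 = 95. total_sold = 44
  Event 9 (sale 6): sell min(6,95)=6. stock: 95 - 6 = 89. total_sold = 50
  Event 10 (sale 4): sell min(4,89)=4. stock: 89 - 4 = 85. total_sold = 54
  Event 11 (sale 4): sell min(4,85)=4. stock: 85 - 4 = 81. total_sold = 58
  Event 12 (restock 20): 81 + 20 = 101
  Event 13 (adjust +5): 101 + 5 = 106
  Event 14 (restock 36): 106 + 36 = 142
  Event 15 (sale 3): sell min(3,142)=3. stock: 142 - 3 = 139. total_sold = 61
  Event 16 (sale 12): sell min(12,139)=12. stock: 139 - 12 = 127. total_sold = 73
Final: stock = 127, total_sold = 73

Checking against threshold 8:
  After event 1: stock=35 > 8
  After event 2: stock=75 > 8
  After event 3: stock=52 > 8
  After event 4: stock=80 > 8
  After event 5: stock=111 > 8
  After event 6: stock=114 > 8
  After event 7: stock=116 > 8
  After event 8: stock=95 > 8
  After event 9: stock=89 > 8
  After event 10: stock=85 > 8
  After event 11: stock=81 > 8
  After event 12: stock=101 > 8
  After event 13: stock=106 > 8
  After event 14: stock=142 > 8
  After event 15: stock=139 > 8
  After event 16: stock=127 > 8
Alert events: []. Count = 0

Answer: 0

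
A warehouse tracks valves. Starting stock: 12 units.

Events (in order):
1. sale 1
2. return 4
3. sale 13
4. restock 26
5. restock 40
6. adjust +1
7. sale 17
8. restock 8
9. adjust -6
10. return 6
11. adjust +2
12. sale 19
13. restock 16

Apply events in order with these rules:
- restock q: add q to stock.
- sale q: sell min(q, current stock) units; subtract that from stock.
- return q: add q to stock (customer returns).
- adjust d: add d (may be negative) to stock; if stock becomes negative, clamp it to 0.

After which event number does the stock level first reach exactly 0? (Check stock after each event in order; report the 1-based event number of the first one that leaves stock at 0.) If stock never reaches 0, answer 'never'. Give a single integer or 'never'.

Processing events:
Start: stock = 12
  Event 1 (sale 1): sell min(1,12)=1. stock: 12 - 1 = 11. total_sold = 1
  Event 2 (return 4): 11 + 4 = 15
  Event 3 (sale 13): sell min(13,15)=13. stock: 15 - 13 = 2. total_sold = 14
  Event 4 (restock 26): 2 + 26 = 28
  Event 5 (restock 40): 28 + 40 = 68
  Event 6 (adjust +1): 68 + 1 = 69
  Event 7 (sale 17): sell min(17,69)=17. stock: 69 - 17 = 52. total_sold = 31
  Event 8 (restock 8): 52 + 8 = 60
  Event 9 (adjust -6): 60 + -6 = 54
  Event 10 (return 6): 54 + 6 = 60
  Event 11 (adjust +2): 60 + 2 = 62
  Event 12 (sale 19): sell min(19,62)=19. stock: 62 - 19 = 43. total_sold = 50
  Event 13 (restock 16): 43 + 16 = 59
Final: stock = 59, total_sold = 50

Stock never reaches 0.

Answer: never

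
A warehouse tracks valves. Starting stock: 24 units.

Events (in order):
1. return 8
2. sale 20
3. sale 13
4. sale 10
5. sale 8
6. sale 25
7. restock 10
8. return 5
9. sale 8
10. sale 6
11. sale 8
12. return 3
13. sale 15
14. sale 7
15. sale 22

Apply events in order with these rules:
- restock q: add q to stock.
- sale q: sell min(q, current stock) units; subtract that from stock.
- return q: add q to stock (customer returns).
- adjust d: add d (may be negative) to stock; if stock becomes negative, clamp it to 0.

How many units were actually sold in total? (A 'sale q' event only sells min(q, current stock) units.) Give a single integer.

Processing events:
Start: stock = 24
  Event 1 (return 8): 24 + 8 = 32
  Event 2 (sale 20): sell min(20,32)=20. stock: 32 - 20 = 12. total_sold = 20
  Event 3 (sale 13): sell min(13,12)=12. stock: 12 - 12 = 0. total_sold = 32
  Event 4 (sale 10): sell min(10,0)=0. stock: 0 - 0 = 0. total_sold = 32
  Event 5 (sale 8): sell min(8,0)=0. stock: 0 - 0 = 0. total_sold = 32
  Event 6 (sale 25): sell min(25,0)=0. stock: 0 - 0 = 0. total_sold = 32
  Event 7 (restock 10): 0 + 10 = 10
  Event 8 (return 5): 10 + 5 = 15
  Event 9 (sale 8): sell min(8,15)=8. stock: 15 - 8 = 7. total_sold = 40
  Event 10 (sale 6): sell min(6,7)=6. stock: 7 - 6 = 1. total_sold = 46
  Event 11 (sale 8): sell min(8,1)=1. stock: 1 - 1 = 0. total_sold = 47
  Event 12 (return 3): 0 + 3 = 3
  Event 13 (sale 15): sell min(15,3)=3. stock: 3 - 3 = 0. total_sold = 50
  Event 14 (sale 7): sell min(7,0)=0. stock: 0 - 0 = 0. total_sold = 50
  Event 15 (sale 22): sell min(22,0)=0. stock: 0 - 0 = 0. total_sold = 50
Final: stock = 0, total_sold = 50

Answer: 50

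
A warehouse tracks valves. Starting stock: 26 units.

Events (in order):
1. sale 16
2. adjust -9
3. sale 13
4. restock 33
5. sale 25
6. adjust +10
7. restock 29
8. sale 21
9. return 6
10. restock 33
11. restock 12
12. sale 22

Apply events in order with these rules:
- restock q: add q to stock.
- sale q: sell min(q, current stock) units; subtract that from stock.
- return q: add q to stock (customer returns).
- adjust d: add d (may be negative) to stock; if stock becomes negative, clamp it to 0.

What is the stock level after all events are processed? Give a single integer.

Answer: 55

Derivation:
Processing events:
Start: stock = 26
  Event 1 (sale 16): sell min(16,26)=16. stock: 26 - 16 = 10. total_sold = 16
  Event 2 (adjust -9): 10 + -9 = 1
  Event 3 (sale 13): sell min(13,1)=1. stock: 1 - 1 = 0. total_sold = 17
  Event 4 (restock 33): 0 + 33 = 33
  Event 5 (sale 25): sell min(25,33)=25. stock: 33 - 25 = 8. total_sold = 42
  Event 6 (adjust +10): 8 + 10 = 18
  Event 7 (restock 29): 18 + 29 = 47
  Event 8 (sale 21): sell min(21,47)=21. stock: 47 - 21 = 26. total_sold = 63
  Event 9 (return 6): 26 + 6 = 32
  Event 10 (restock 33): 32 + 33 = 65
  Event 11 (restock 12): 65 + 12 = 77
  Event 12 (sale 22): sell min(22,77)=22. stock: 77 - 22 = 55. total_sold = 85
Final: stock = 55, total_sold = 85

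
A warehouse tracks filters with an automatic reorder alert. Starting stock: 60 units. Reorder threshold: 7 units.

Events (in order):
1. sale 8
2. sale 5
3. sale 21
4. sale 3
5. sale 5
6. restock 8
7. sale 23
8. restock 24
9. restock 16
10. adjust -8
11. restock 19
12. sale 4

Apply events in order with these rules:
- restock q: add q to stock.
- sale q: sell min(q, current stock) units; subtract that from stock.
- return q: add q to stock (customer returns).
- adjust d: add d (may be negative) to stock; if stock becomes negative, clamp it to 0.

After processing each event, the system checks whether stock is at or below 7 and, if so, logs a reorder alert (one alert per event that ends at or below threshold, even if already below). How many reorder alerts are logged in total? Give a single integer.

Answer: 1

Derivation:
Processing events:
Start: stock = 60
  Event 1 (sale 8): sell min(8,60)=8. stock: 60 - 8 = 52. total_sold = 8
  Event 2 (sale 5): sell min(5,52)=5. stock: 52 - 5 = 47. total_sold = 13
  Event 3 (sale 21): sell min(21,47)=21. stock: 47 - 21 = 26. total_sold = 34
  Event 4 (sale 3): sell min(3,26)=3. stock: 26 - 3 = 23. total_sold = 37
  Event 5 (sale 5): sell min(5,23)=5. stock: 23 - 5 = 18. total_sold = 42
  Event 6 (restock 8): 18 + 8 = 26
  Event 7 (sale 23): sell min(23,26)=23. stock: 26 - 23 = 3. total_sold = 65
  Event 8 (restock 24): 3 + 24 = 27
  Event 9 (restock 16): 27 + 16 = 43
  Event 10 (adjust -8): 43 + -8 = 35
  Event 11 (restock 19): 35 + 19 = 54
  Event 12 (sale 4): sell min(4,54)=4. stock: 54 - 4 = 50. total_sold = 69
Final: stock = 50, total_sold = 69

Checking against threshold 7:
  After event 1: stock=52 > 7
  After event 2: stock=47 > 7
  After event 3: stock=26 > 7
  After event 4: stock=23 > 7
  After event 5: stock=18 > 7
  After event 6: stock=26 > 7
  After event 7: stock=3 <= 7 -> ALERT
  After event 8: stock=27 > 7
  After event 9: stock=43 > 7
  After event 10: stock=35 > 7
  After event 11: stock=54 > 7
  After event 12: stock=50 > 7
Alert events: [7]. Count = 1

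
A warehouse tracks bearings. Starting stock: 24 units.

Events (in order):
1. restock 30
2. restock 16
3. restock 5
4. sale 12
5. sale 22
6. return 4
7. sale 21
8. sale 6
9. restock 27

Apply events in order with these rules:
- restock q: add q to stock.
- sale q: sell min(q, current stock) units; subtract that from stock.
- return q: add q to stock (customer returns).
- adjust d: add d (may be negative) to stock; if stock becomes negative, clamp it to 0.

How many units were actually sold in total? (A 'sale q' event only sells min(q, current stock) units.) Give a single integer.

Processing events:
Start: stock = 24
  Event 1 (restock 30): 24 + 30 = 54
  Event 2 (restock 16): 54 + 16 = 70
  Event 3 (restock 5): 70 + 5 = 75
  Event 4 (sale 12): sell min(12,75)=12. stock: 75 - 12 = 63. total_sold = 12
  Event 5 (sale 22): sell min(22,63)=22. stock: 63 - 22 = 41. total_sold = 34
  Event 6 (return 4): 41 + 4 = 45
  Event 7 (sale 21): sell min(21,45)=21. stock: 45 - 21 = 24. total_sold = 55
  Event 8 (sale 6): sell min(6,24)=6. stock: 24 - 6 = 18. total_sold = 61
  Event 9 (restock 27): 18 + 27 = 45
Final: stock = 45, total_sold = 61

Answer: 61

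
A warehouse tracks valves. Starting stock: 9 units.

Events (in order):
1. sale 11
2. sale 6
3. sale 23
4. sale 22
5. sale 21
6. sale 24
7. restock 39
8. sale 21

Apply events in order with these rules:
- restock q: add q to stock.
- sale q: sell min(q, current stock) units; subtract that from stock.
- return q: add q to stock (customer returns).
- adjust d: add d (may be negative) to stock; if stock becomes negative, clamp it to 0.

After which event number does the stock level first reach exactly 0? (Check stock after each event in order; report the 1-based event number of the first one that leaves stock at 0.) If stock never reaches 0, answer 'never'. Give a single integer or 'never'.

Answer: 1

Derivation:
Processing events:
Start: stock = 9
  Event 1 (sale 11): sell min(11,9)=9. stock: 9 - 9 = 0. total_sold = 9
  Event 2 (sale 6): sell min(6,0)=0. stock: 0 - 0 = 0. total_sold = 9
  Event 3 (sale 23): sell min(23,0)=0. stock: 0 - 0 = 0. total_sold = 9
  Event 4 (sale 22): sell min(22,0)=0. stock: 0 - 0 = 0. total_sold = 9
  Event 5 (sale 21): sell min(21,0)=0. stock: 0 - 0 = 0. total_sold = 9
  Event 6 (sale 24): sell min(24,0)=0. stock: 0 - 0 = 0. total_sold = 9
  Event 7 (restock 39): 0 + 39 = 39
  Event 8 (sale 21): sell min(21,39)=21. stock: 39 - 21 = 18. total_sold = 30
Final: stock = 18, total_sold = 30

First zero at event 1.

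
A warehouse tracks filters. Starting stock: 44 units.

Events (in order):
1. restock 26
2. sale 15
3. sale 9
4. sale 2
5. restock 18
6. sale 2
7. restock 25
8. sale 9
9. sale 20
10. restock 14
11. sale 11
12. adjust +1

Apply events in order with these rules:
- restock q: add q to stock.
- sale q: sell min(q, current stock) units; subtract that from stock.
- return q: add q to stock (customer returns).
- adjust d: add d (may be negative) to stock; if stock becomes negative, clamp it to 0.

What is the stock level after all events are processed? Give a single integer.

Answer: 60

Derivation:
Processing events:
Start: stock = 44
  Event 1 (restock 26): 44 + 26 = 70
  Event 2 (sale 15): sell min(15,70)=15. stock: 70 - 15 = 55. total_sold = 15
  Event 3 (sale 9): sell min(9,55)=9. stock: 55 - 9 = 46. total_sold = 24
  Event 4 (sale 2): sell min(2,46)=2. stock: 46 - 2 = 44. total_sold = 26
  Event 5 (restock 18): 44 + 18 = 62
  Event 6 (sale 2): sell min(2,62)=2. stock: 62 - 2 = 60. total_sold = 28
  Event 7 (restock 25): 60 + 25 = 85
  Event 8 (sale 9): sell min(9,85)=9. stock: 85 - 9 = 76. total_sold = 37
  Event 9 (sale 20): sell min(20,76)=20. stock: 76 - 20 = 56. total_sold = 57
  Event 10 (restock 14): 56 + 14 = 70
  Event 11 (sale 11): sell min(11,70)=11. stock: 70 - 11 = 59. total_sold = 68
  Event 12 (adjust +1): 59 + 1 = 60
Final: stock = 60, total_sold = 68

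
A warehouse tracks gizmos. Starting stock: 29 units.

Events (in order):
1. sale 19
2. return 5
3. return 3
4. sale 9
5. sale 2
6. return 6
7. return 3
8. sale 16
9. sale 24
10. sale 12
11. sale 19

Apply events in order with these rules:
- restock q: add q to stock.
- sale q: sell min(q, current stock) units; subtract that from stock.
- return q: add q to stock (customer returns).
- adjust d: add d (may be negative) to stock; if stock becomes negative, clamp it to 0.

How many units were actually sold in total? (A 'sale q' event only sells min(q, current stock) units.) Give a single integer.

Processing events:
Start: stock = 29
  Event 1 (sale 19): sell min(19,29)=19. stock: 29 - 19 = 10. total_sold = 19
  Event 2 (return 5): 10 + 5 = 15
  Event 3 (return 3): 15 + 3 = 18
  Event 4 (sale 9): sell min(9,18)=9. stock: 18 - 9 = 9. total_sold = 28
  Event 5 (sale 2): sell min(2,9)=2. stock: 9 - 2 = 7. total_sold = 30
  Event 6 (return 6): 7 + 6 = 13
  Event 7 (return 3): 13 + 3 = 16
  Event 8 (sale 16): sell min(16,16)=16. stock: 16 - 16 = 0. total_sold = 46
  Event 9 (sale 24): sell min(24,0)=0. stock: 0 - 0 = 0. total_sold = 46
  Event 10 (sale 12): sell min(12,0)=0. stock: 0 - 0 = 0. total_sold = 46
  Event 11 (sale 19): sell min(19,0)=0. stock: 0 - 0 = 0. total_sold = 46
Final: stock = 0, total_sold = 46

Answer: 46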